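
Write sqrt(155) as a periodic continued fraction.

[12; (2, 4, 2, 24)]

Write x_i = (sqrt(155) + m_i)/d_i with (m_0, d_0) = (0, 1). a_0 = floor(sqrt(155)) = 12, since 12^2 = 144 <= 155 < 169 = 13^2.
Iterate m_{i+1} = d_i*a_i - m_i, d_{i+1} = (155 - m_{i+1}^2)/d_i, a_{i+1} = floor((a_0 + m_{i+1})/d_{i+1}):
  m_1 = 1*12 - 0 = 12, d_1 = (155 - 12^2)/1 = 11/1 = 11, a_1 = floor((12 + 12)/11) = 2.
  m_2 = 11*2 - 12 = 10, d_2 = (155 - 10^2)/11 = 55/11 = 5, a_2 = floor((12 + 10)/5) = 4.
  m_3 = 5*4 - 10 = 10, d_3 = (155 - 10^2)/5 = 55/5 = 11, a_3 = floor((12 + 10)/11) = 2.
  m_4 = 11*2 - 10 = 12, d_4 = (155 - 12^2)/11 = 11/11 = 1, a_4 = floor((12 + 12)/1) = 24.
  m_5 = 1*24 - 12 = 12, d_5 = (155 - 12^2)/1 = 11/1 = 11: (m_5, d_5) = (m_1, d_1) = (12, 11), so from here the quotients repeat a_1, ..., a_4; the period length is 4.
Hence the expansion of sqrt(155) is a_0 = 12 followed by the repeating block 2, 4, 2, 24 (period 4).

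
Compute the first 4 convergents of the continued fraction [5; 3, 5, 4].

5/1, 16/3, 85/16, 356/67

Using the convergent recurrence p_i = a_i*p_{i-1} + p_{i-2}, q_i = a_i*q_{i-1} + q_{i-2} with p_{-2}=0, p_{-1}=1, q_{-2}=1, q_{-1}=0:
  i=0: a_0=5, p_0 = 5*1 + 0 = 5, q_0 = 5*0 + 1 = 1.
  i=1: a_1=3, p_1 = 3*5 + 1 = 16, q_1 = 3*1 + 0 = 3.
  i=2: a_2=5, p_2 = 5*16 + 5 = 85, q_2 = 5*3 + 1 = 16.
  i=3: a_3=4, p_3 = 4*85 + 16 = 356, q_3 = 4*16 + 3 = 67.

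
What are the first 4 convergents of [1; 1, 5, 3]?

1/1, 2/1, 11/6, 35/19

Using the convergent recurrence p_i = a_i*p_{i-1} + p_{i-2}, q_i = a_i*q_{i-1} + q_{i-2} with p_{-2}=0, p_{-1}=1, q_{-2}=1, q_{-1}=0:
  i=0: a_0=1, p_0 = 1*1 + 0 = 1, q_0 = 1*0 + 1 = 1.
  i=1: a_1=1, p_1 = 1*1 + 1 = 2, q_1 = 1*1 + 0 = 1.
  i=2: a_2=5, p_2 = 5*2 + 1 = 11, q_2 = 5*1 + 1 = 6.
  i=3: a_3=3, p_3 = 3*11 + 2 = 35, q_3 = 3*6 + 1 = 19.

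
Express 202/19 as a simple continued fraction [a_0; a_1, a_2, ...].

Run the Euclidean algorithm on 202 and 19; the successive quotients are the partial quotients a_0, a_1, ... (each step inverts the fractional part left over by the previous one):
  202 = 10*19 + 12, so a_0 = 10.
  19 = 1*12 + 7, so a_1 = 1.
  12 = 1*7 + 5, so a_2 = 1.
  7 = 1*5 + 2, so a_3 = 1.
  5 = 2*2 + 1, so a_4 = 2.
  2 = 2*1 + 0, so a_5 = 2.
The remainder reaches 0 after 6 divisions, so the expansion has 6 partial quotients, read off in order.

[10; 1, 1, 1, 2, 2]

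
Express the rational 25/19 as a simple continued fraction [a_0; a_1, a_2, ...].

Run the Euclidean algorithm on 25 and 19; the successive quotients are the partial quotients a_0, a_1, ... (each step inverts the fractional part left over by the previous one):
  25 = 1*19 + 6, so a_0 = 1.
  19 = 3*6 + 1, so a_1 = 3.
  6 = 6*1 + 0, so a_2 = 6.
The remainder reaches 0 after 3 divisions, so the expansion has 3 partial quotients, read off in order.

[1; 3, 6]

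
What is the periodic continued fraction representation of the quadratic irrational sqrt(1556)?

Write x_i = (sqrt(1556) + m_i)/d_i with (m_0, d_0) = (0, 1). a_0 = floor(sqrt(1556)) = 39, since 39^2 = 1521 <= 1556 < 1600 = 40^2.
Iterate m_{i+1} = d_i*a_i - m_i, d_{i+1} = (1556 - m_{i+1}^2)/d_i, a_{i+1} = floor((a_0 + m_{i+1})/d_{i+1}):
  m_1 = 1*39 - 0 = 39, d_1 = (1556 - 39^2)/1 = 35/1 = 35, a_1 = floor((39 + 39)/35) = 2.
  m_2 = 35*2 - 39 = 31, d_2 = (1556 - 31^2)/35 = 595/35 = 17, a_2 = floor((39 + 31)/17) = 4.
  m_3 = 17*4 - 31 = 37, d_3 = (1556 - 37^2)/17 = 187/17 = 11, a_3 = floor((39 + 37)/11) = 6.
  m_4 = 11*6 - 37 = 29, d_4 = (1556 - 29^2)/11 = 715/11 = 65, a_4 = floor((39 + 29)/65) = 1.
  m_5 = 65*1 - 29 = 36, d_5 = (1556 - 36^2)/65 = 260/65 = 4, a_5 = floor((39 + 36)/4) = 18.
  m_6 = 4*18 - 36 = 36, d_6 = (1556 - 36^2)/4 = 260/4 = 65, a_6 = floor((39 + 36)/65) = 1.
  m_7 = 65*1 - 36 = 29, d_7 = (1556 - 29^2)/65 = 715/65 = 11, a_7 = floor((39 + 29)/11) = 6.
  m_8 = 11*6 - 29 = 37, d_8 = (1556 - 37^2)/11 = 187/11 = 17, a_8 = floor((39 + 37)/17) = 4.
  m_9 = 17*4 - 37 = 31, d_9 = (1556 - 31^2)/17 = 595/17 = 35, a_9 = floor((39 + 31)/35) = 2.
  m_10 = 35*2 - 31 = 39, d_10 = (1556 - 39^2)/35 = 35/35 = 1, a_10 = floor((39 + 39)/1) = 78.
  m_11 = 1*78 - 39 = 39, d_11 = (1556 - 39^2)/1 = 35/1 = 35: (m_11, d_11) = (m_1, d_1) = (39, 35), so from here the quotients repeat a_1, ..., a_10; the period length is 10.
Hence the expansion of sqrt(1556) is a_0 = 39 followed by the repeating block 2, 4, 6, 1, 18, 1, 6, 4, 2, 78 (period 10).

[39; (2, 4, 6, 1, 18, 1, 6, 4, 2, 78)]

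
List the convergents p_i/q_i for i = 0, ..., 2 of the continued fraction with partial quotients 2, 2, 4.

Using the convergent recurrence p_i = a_i*p_{i-1} + p_{i-2}, q_i = a_i*q_{i-1} + q_{i-2} with p_{-2}=0, p_{-1}=1, q_{-2}=1, q_{-1}=0:
  i=0: a_0=2, p_0 = 2*1 + 0 = 2, q_0 = 2*0 + 1 = 1.
  i=1: a_1=2, p_1 = 2*2 + 1 = 5, q_1 = 2*1 + 0 = 2.
  i=2: a_2=4, p_2 = 4*5 + 2 = 22, q_2 = 4*2 + 1 = 9.

2/1, 5/2, 22/9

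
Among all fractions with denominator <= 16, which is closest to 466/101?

Expand x = 466/101 as a continued fraction with the Euclidean algorithm:
  466 = 4*101 + 62, so a_0 = 4.
  101 = 1*62 + 39, so a_1 = 1.
  62 = 1*39 + 23, so a_2 = 1.
  39 = 1*23 + 16, so a_3 = 1.
  23 = 1*16 + 7, so a_4 = 1.
  16 = 2*7 + 2, so a_5 = 2.
  7 = 3*2 + 1, so a_6 = 3.
  2 = 2*1 + 0, so a_7 = 2.
so x = [4; 1, 1, 1, 1, 2, 3, 2].
Convergents (p_i = a_i*p_{i-1} + p_{i-2}, q_i = a_i*q_{i-1} + q_{i-2} with p_{-2}=0, p_{-1}=1, q_{-2}=1, q_{-1}=0), until the denominator exceeds 16:
  i=0: a_0=4, p_0 = 4*1 + 0 = 4, q_0 = 4*0 + 1 = 1.
  i=1: a_1=1, p_1 = 1*4 + 1 = 5, q_1 = 1*1 + 0 = 1.
  i=2: a_2=1, p_2 = 1*5 + 4 = 9, q_2 = 1*1 + 1 = 2.
  i=3: a_3=1, p_3 = 1*9 + 5 = 14, q_3 = 1*2 + 1 = 3.
  i=4: a_4=1, p_4 = 1*14 + 9 = 23, q_4 = 1*3 + 2 = 5.
  i=5: a_5=2, p_5 = 2*23 + 14 = 60, q_5 = 2*5 + 3 = 13.
  i=6: a_6=3, p_6 = 3*60 + 23 = 203, q_6 = 3*13 + 5 = 44.
q_6 = 44 > 16, so the last convergent with denominator <= 16 is p_5/q_5 = 60/13.
The closest fraction with denominator <= 16 is either p_5/q_5 or the intermediate fraction (k*p_5 + p_4)/(k*q_5 + q_4) with the largest k >= 1 whose denominator stays <= 16; these approach x as k grows, and every other convergent or intermediate fraction in range is farther away.
Largest k: floor((16 - q_4)/q_5) = floor((16 - 5)/13) = 0.
Since k = 0, no intermediate fraction beyond p_5/q_5 has denominator <= 16, so the convergent 60/13 is the closest (its error is |466*13 - 60*101|/(101*13) = 2/1313).

60/13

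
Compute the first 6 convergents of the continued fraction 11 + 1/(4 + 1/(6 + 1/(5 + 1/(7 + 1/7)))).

11/1, 45/4, 281/25, 1450/129, 10431/928, 74467/6625

Using the convergent recurrence p_i = a_i*p_{i-1} + p_{i-2}, q_i = a_i*q_{i-1} + q_{i-2} with p_{-2}=0, p_{-1}=1, q_{-2}=1, q_{-1}=0:
  i=0: a_0=11, p_0 = 11*1 + 0 = 11, q_0 = 11*0 + 1 = 1.
  i=1: a_1=4, p_1 = 4*11 + 1 = 45, q_1 = 4*1 + 0 = 4.
  i=2: a_2=6, p_2 = 6*45 + 11 = 281, q_2 = 6*4 + 1 = 25.
  i=3: a_3=5, p_3 = 5*281 + 45 = 1450, q_3 = 5*25 + 4 = 129.
  i=4: a_4=7, p_4 = 7*1450 + 281 = 10431, q_4 = 7*129 + 25 = 928.
  i=5: a_5=7, p_5 = 7*10431 + 1450 = 74467, q_5 = 7*928 + 129 = 6625.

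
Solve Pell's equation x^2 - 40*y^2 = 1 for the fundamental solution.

(x, y) = (19, 3)

First expand sqrt(40) as a continued fraction. With x_i = (sqrt(40) + m_i)/d_i and (m_0, d_0) = (0, 1): a_0 = floor(sqrt(40)) = 6, since 6^2 = 36 <= 40 < 49 = 7^2.
Iterate m_{i+1} = d_i*a_i - m_i, d_{i+1} = (40 - m_{i+1}^2)/d_i, a_{i+1} = floor((a_0 + m_{i+1})/d_{i+1}):
  m_1 = 1*6 - 0 = 6, d_1 = (40 - 6^2)/1 = 4/1 = 4, a_1 = floor((6 + 6)/4) = 3.
  m_2 = 4*3 - 6 = 6, d_2 = (40 - 6^2)/4 = 4/4 = 1, a_2 = floor((6 + 6)/1) = 12.
  m_3 = 1*12 - 6 = 6, d_3 = (40 - 6^2)/1 = 4/1 = 4: (m_3, d_3) = (m_1, d_1) = (6, 4), so from here the quotients repeat a_1, a_2; the period length is 2.
So sqrt(40) = [6; (3, 12)] with period length k = 2.
k is even, so the fundamental solution of x^2 - 40y^2 = 1 is (p_{k-1}, q_{k-1}) = (p_1, q_1); compute convergents through index 1.
Convergents (p_i = a_i*p_{i-1} + p_{i-2}, q_i = a_i*q_{i-1} + q_{i-2} with p_{-2}=0, p_{-1}=1, q_{-2}=1, q_{-1}=0):
  i=0: a_0=6, p_0 = 6*1 + 0 = 6, q_0 = 6*0 + 1 = 1.
  i=1: a_1=3, p_1 = 3*6 + 1 = 19, q_1 = 3*1 + 0 = 3.
Check: 19^2 - 40*3^2 = 361 - 360 = 1, so (x, y) = (19, 3) solves the equation, and by the theorem it is the least positive solution.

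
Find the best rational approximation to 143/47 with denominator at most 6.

3/1

Expand x = 143/47 as a continued fraction with the Euclidean algorithm:
  143 = 3*47 + 2, so a_0 = 3.
  47 = 23*2 + 1, so a_1 = 23.
  2 = 2*1 + 0, so a_2 = 2.
so x = [3; 23, 2].
Convergents (p_i = a_i*p_{i-1} + p_{i-2}, q_i = a_i*q_{i-1} + q_{i-2} with p_{-2}=0, p_{-1}=1, q_{-2}=1, q_{-1}=0), until the denominator exceeds 6:
  i=0: a_0=3, p_0 = 3*1 + 0 = 3, q_0 = 3*0 + 1 = 1.
  i=1: a_1=23, p_1 = 23*3 + 1 = 70, q_1 = 23*1 + 0 = 23.
q_1 = 23 > 6, so the last convergent with denominator <= 6 is p_0/q_0 = 3/1.
The closest fraction with denominator <= 6 is either p_0/q_0 or the intermediate fraction (k*p_0 + p_{-1})/(k*q_0 + q_{-1}) with the largest k >= 1 whose denominator stays <= 6; these approach x as k grows, and every other convergent or intermediate fraction in range is farther away.
Largest k: floor((6 - q_{-1})/q_0) = floor((6 - 0)/1) = 6 (using the seeds p_{-1} = 1, q_{-1} = 0).
That gives (6*3 + 1)/(6*1 + 0) = 19/6.
Compare the errors: |x - 3/1| = |143*1 - 3*47|/(47*1) = 2/47, and |x - 19/6| = |143*6 - 19*47|/(47*6) = 35/282.
Cross-multiplying, 2*282 = 564 < 1645 = 35*47, so 2/47 is smaller: the convergent 3/1 is closer to x than 19/6.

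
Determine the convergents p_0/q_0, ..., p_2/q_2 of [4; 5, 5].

4/1, 21/5, 109/26

Using the convergent recurrence p_i = a_i*p_{i-1} + p_{i-2}, q_i = a_i*q_{i-1} + q_{i-2} with p_{-2}=0, p_{-1}=1, q_{-2}=1, q_{-1}=0:
  i=0: a_0=4, p_0 = 4*1 + 0 = 4, q_0 = 4*0 + 1 = 1.
  i=1: a_1=5, p_1 = 5*4 + 1 = 21, q_1 = 5*1 + 0 = 5.
  i=2: a_2=5, p_2 = 5*21 + 4 = 109, q_2 = 5*5 + 1 = 26.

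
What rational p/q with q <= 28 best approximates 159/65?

Expand x = 159/65 as a continued fraction with the Euclidean algorithm:
  159 = 2*65 + 29, so a_0 = 2.
  65 = 2*29 + 7, so a_1 = 2.
  29 = 4*7 + 1, so a_2 = 4.
  7 = 7*1 + 0, so a_3 = 7.
so x = [2; 2, 4, 7].
Convergents (p_i = a_i*p_{i-1} + p_{i-2}, q_i = a_i*q_{i-1} + q_{i-2} with p_{-2}=0, p_{-1}=1, q_{-2}=1, q_{-1}=0), until the denominator exceeds 28:
  i=0: a_0=2, p_0 = 2*1 + 0 = 2, q_0 = 2*0 + 1 = 1.
  i=1: a_1=2, p_1 = 2*2 + 1 = 5, q_1 = 2*1 + 0 = 2.
  i=2: a_2=4, p_2 = 4*5 + 2 = 22, q_2 = 4*2 + 1 = 9.
  i=3: a_3=7, p_3 = 7*22 + 5 = 159, q_3 = 7*9 + 2 = 65.
q_3 = 65 > 28, so the last convergent with denominator <= 28 is p_2/q_2 = 22/9.
The closest fraction with denominator <= 28 is either p_2/q_2 or the intermediate fraction (k*p_2 + p_1)/(k*q_2 + q_1) with the largest k >= 1 whose denominator stays <= 28; these approach x as k grows, and every other convergent or intermediate fraction in range is farther away.
Largest k: floor((28 - q_1)/q_2) = floor((28 - 2)/9) = 2.
That gives (2*22 + 5)/(2*9 + 2) = 49/20.
Compare the errors: |x - 22/9| = |159*9 - 22*65|/(65*9) = 1/585, and |x - 49/20| = |159*20 - 49*65|/(65*20) = 5/1300.
Cross-multiplying, 1*1300 = 1300 < 2925 = 5*585, so 1/585 is smaller: the convergent 22/9 is closer to x than 49/20.

22/9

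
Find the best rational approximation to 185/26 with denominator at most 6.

43/6

Expand x = 185/26 as a continued fraction with the Euclidean algorithm:
  185 = 7*26 + 3, so a_0 = 7.
  26 = 8*3 + 2, so a_1 = 8.
  3 = 1*2 + 1, so a_2 = 1.
  2 = 2*1 + 0, so a_3 = 2.
so x = [7; 8, 1, 2].
Convergents (p_i = a_i*p_{i-1} + p_{i-2}, q_i = a_i*q_{i-1} + q_{i-2} with p_{-2}=0, p_{-1}=1, q_{-2}=1, q_{-1}=0), until the denominator exceeds 6:
  i=0: a_0=7, p_0 = 7*1 + 0 = 7, q_0 = 7*0 + 1 = 1.
  i=1: a_1=8, p_1 = 8*7 + 1 = 57, q_1 = 8*1 + 0 = 8.
q_1 = 8 > 6, so the last convergent with denominator <= 6 is p_0/q_0 = 7/1.
The closest fraction with denominator <= 6 is either p_0/q_0 or the intermediate fraction (k*p_0 + p_{-1})/(k*q_0 + q_{-1}) with the largest k >= 1 whose denominator stays <= 6; these approach x as k grows, and every other convergent or intermediate fraction in range is farther away.
Largest k: floor((6 - q_{-1})/q_0) = floor((6 - 0)/1) = 6 (using the seeds p_{-1} = 1, q_{-1} = 0).
That gives (6*7 + 1)/(6*1 + 0) = 43/6.
Compare the errors: |x - 7/1| = |185*1 - 7*26|/(26*1) = 3/26, and |x - 43/6| = |185*6 - 43*26|/(26*6) = 8/156.
Cross-multiplying, 8*26 = 208 < 468 = 3*156, so 8/156 is smaller: the intermediate fraction 43/6 is closer to x than 7/1.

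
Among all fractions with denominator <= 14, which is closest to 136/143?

Expand x = 136/143 as a continued fraction with the Euclidean algorithm:
  136 = 0*143 + 136, so a_0 = 0.
  143 = 1*136 + 7, so a_1 = 1.
  136 = 19*7 + 3, so a_2 = 19.
  7 = 2*3 + 1, so a_3 = 2.
  3 = 3*1 + 0, so a_4 = 3.
so x = [0; 1, 19, 2, 3].
Convergents (p_i = a_i*p_{i-1} + p_{i-2}, q_i = a_i*q_{i-1} + q_{i-2} with p_{-2}=0, p_{-1}=1, q_{-2}=1, q_{-1}=0), until the denominator exceeds 14:
  i=0: a_0=0, p_0 = 0*1 + 0 = 0, q_0 = 0*0 + 1 = 1.
  i=1: a_1=1, p_1 = 1*0 + 1 = 1, q_1 = 1*1 + 0 = 1.
  i=2: a_2=19, p_2 = 19*1 + 0 = 19, q_2 = 19*1 + 1 = 20.
q_2 = 20 > 14, so the last convergent with denominator <= 14 is p_1/q_1 = 1/1.
The closest fraction with denominator <= 14 is either p_1/q_1 or the intermediate fraction (k*p_1 + p_0)/(k*q_1 + q_0) with the largest k >= 1 whose denominator stays <= 14; these approach x as k grows, and every other convergent or intermediate fraction in range is farther away.
Largest k: floor((14 - q_0)/q_1) = floor((14 - 1)/1) = 13.
That gives (13*1 + 0)/(13*1 + 1) = 13/14.
Compare the errors: |x - 1/1| = |136*1 - 1*143|/(143*1) = 7/143, and |x - 13/14| = |136*14 - 13*143|/(143*14) = 45/2002.
Cross-multiplying, 45*143 = 6435 < 14014 = 7*2002, so 45/2002 is smaller: the intermediate fraction 13/14 is closer to x than 1/1.

13/14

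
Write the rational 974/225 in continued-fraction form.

Run the Euclidean algorithm on 974 and 225; the successive quotients are the partial quotients a_0, a_1, ... (each step inverts the fractional part left over by the previous one):
  974 = 4*225 + 74, so a_0 = 4.
  225 = 3*74 + 3, so a_1 = 3.
  74 = 24*3 + 2, so a_2 = 24.
  3 = 1*2 + 1, so a_3 = 1.
  2 = 2*1 + 0, so a_4 = 2.
The remainder reaches 0 after 5 divisions, so the expansion has 5 partial quotients, read off in order.

[4; 3, 24, 1, 2]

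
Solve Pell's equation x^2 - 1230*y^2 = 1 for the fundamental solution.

First expand sqrt(1230) as a continued fraction. With x_i = (sqrt(1230) + m_i)/d_i and (m_0, d_0) = (0, 1): a_0 = floor(sqrt(1230)) = 35, since 35^2 = 1225 <= 1230 < 1296 = 36^2.
Iterate m_{i+1} = d_i*a_i - m_i, d_{i+1} = (1230 - m_{i+1}^2)/d_i, a_{i+1} = floor((a_0 + m_{i+1})/d_{i+1}):
  m_1 = 1*35 - 0 = 35, d_1 = (1230 - 35^2)/1 = 5/1 = 5, a_1 = floor((35 + 35)/5) = 14.
  m_2 = 5*14 - 35 = 35, d_2 = (1230 - 35^2)/5 = 5/5 = 1, a_2 = floor((35 + 35)/1) = 70.
  m_3 = 1*70 - 35 = 35, d_3 = (1230 - 35^2)/1 = 5/1 = 5: (m_3, d_3) = (m_1, d_1) = (35, 5), so from here the quotients repeat a_1, a_2; the period length is 2.
So sqrt(1230) = [35; (14, 70)] with period length k = 2.
k is even, so the fundamental solution of x^2 - 1230y^2 = 1 is (p_{k-1}, q_{k-1}) = (p_1, q_1); compute convergents through index 1.
Convergents (p_i = a_i*p_{i-1} + p_{i-2}, q_i = a_i*q_{i-1} + q_{i-2} with p_{-2}=0, p_{-1}=1, q_{-2}=1, q_{-1}=0):
  i=0: a_0=35, p_0 = 35*1 + 0 = 35, q_0 = 35*0 + 1 = 1.
  i=1: a_1=14, p_1 = 14*35 + 1 = 491, q_1 = 14*1 + 0 = 14.
Check: 491^2 - 1230*14^2 = 241081 - 241080 = 1, so (x, y) = (491, 14) solves the equation, and by the theorem it is the least positive solution.

(x, y) = (491, 14)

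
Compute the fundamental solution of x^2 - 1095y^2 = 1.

(x, y) = (364, 11)

First expand sqrt(1095) as a continued fraction. With x_i = (sqrt(1095) + m_i)/d_i and (m_0, d_0) = (0, 1): a_0 = floor(sqrt(1095)) = 33, since 33^2 = 1089 <= 1095 < 1156 = 34^2.
Iterate m_{i+1} = d_i*a_i - m_i, d_{i+1} = (1095 - m_{i+1}^2)/d_i, a_{i+1} = floor((a_0 + m_{i+1})/d_{i+1}):
  m_1 = 1*33 - 0 = 33, d_1 = (1095 - 33^2)/1 = 6/1 = 6, a_1 = floor((33 + 33)/6) = 11.
  m_2 = 6*11 - 33 = 33, d_2 = (1095 - 33^2)/6 = 6/6 = 1, a_2 = floor((33 + 33)/1) = 66.
  m_3 = 1*66 - 33 = 33, d_3 = (1095 - 33^2)/1 = 6/1 = 6: (m_3, d_3) = (m_1, d_1) = (33, 6), so from here the quotients repeat a_1, a_2; the period length is 2.
So sqrt(1095) = [33; (11, 66)] with period length k = 2.
k is even, so the fundamental solution of x^2 - 1095y^2 = 1 is (p_{k-1}, q_{k-1}) = (p_1, q_1); compute convergents through index 1.
Convergents (p_i = a_i*p_{i-1} + p_{i-2}, q_i = a_i*q_{i-1} + q_{i-2} with p_{-2}=0, p_{-1}=1, q_{-2}=1, q_{-1}=0):
  i=0: a_0=33, p_0 = 33*1 + 0 = 33, q_0 = 33*0 + 1 = 1.
  i=1: a_1=11, p_1 = 11*33 + 1 = 364, q_1 = 11*1 + 0 = 11.
Check: 364^2 - 1095*11^2 = 132496 - 132495 = 1, so (x, y) = (364, 11) solves the equation, and by the theorem it is the least positive solution.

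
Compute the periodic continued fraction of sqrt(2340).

[48; (2, 1, 2, 10, 2, 1, 2, 96)]

Write x_i = (sqrt(2340) + m_i)/d_i with (m_0, d_0) = (0, 1). a_0 = floor(sqrt(2340)) = 48, since 48^2 = 2304 <= 2340 < 2401 = 49^2.
Iterate m_{i+1} = d_i*a_i - m_i, d_{i+1} = (2340 - m_{i+1}^2)/d_i, a_{i+1} = floor((a_0 + m_{i+1})/d_{i+1}):
  m_1 = 1*48 - 0 = 48, d_1 = (2340 - 48^2)/1 = 36/1 = 36, a_1 = floor((48 + 48)/36) = 2.
  m_2 = 36*2 - 48 = 24, d_2 = (2340 - 24^2)/36 = 1764/36 = 49, a_2 = floor((48 + 24)/49) = 1.
  m_3 = 49*1 - 24 = 25, d_3 = (2340 - 25^2)/49 = 1715/49 = 35, a_3 = floor((48 + 25)/35) = 2.
  m_4 = 35*2 - 25 = 45, d_4 = (2340 - 45^2)/35 = 315/35 = 9, a_4 = floor((48 + 45)/9) = 10.
  m_5 = 9*10 - 45 = 45, d_5 = (2340 - 45^2)/9 = 315/9 = 35, a_5 = floor((48 + 45)/35) = 2.
  m_6 = 35*2 - 45 = 25, d_6 = (2340 - 25^2)/35 = 1715/35 = 49, a_6 = floor((48 + 25)/49) = 1.
  m_7 = 49*1 - 25 = 24, d_7 = (2340 - 24^2)/49 = 1764/49 = 36, a_7 = floor((48 + 24)/36) = 2.
  m_8 = 36*2 - 24 = 48, d_8 = (2340 - 48^2)/36 = 36/36 = 1, a_8 = floor((48 + 48)/1) = 96.
  m_9 = 1*96 - 48 = 48, d_9 = (2340 - 48^2)/1 = 36/1 = 36: (m_9, d_9) = (m_1, d_1) = (48, 36), so from here the quotients repeat a_1, ..., a_8; the period length is 8.
Hence the expansion of sqrt(2340) is a_0 = 48 followed by the repeating block 2, 1, 2, 10, 2, 1, 2, 96 (period 8).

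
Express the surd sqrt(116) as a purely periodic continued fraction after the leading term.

Write x_i = (sqrt(116) + m_i)/d_i with (m_0, d_0) = (0, 1). a_0 = floor(sqrt(116)) = 10, since 10^2 = 100 <= 116 < 121 = 11^2.
Iterate m_{i+1} = d_i*a_i - m_i, d_{i+1} = (116 - m_{i+1}^2)/d_i, a_{i+1} = floor((a_0 + m_{i+1})/d_{i+1}):
  m_1 = 1*10 - 0 = 10, d_1 = (116 - 10^2)/1 = 16/1 = 16, a_1 = floor((10 + 10)/16) = 1.
  m_2 = 16*1 - 10 = 6, d_2 = (116 - 6^2)/16 = 80/16 = 5, a_2 = floor((10 + 6)/5) = 3.
  m_3 = 5*3 - 6 = 9, d_3 = (116 - 9^2)/5 = 35/5 = 7, a_3 = floor((10 + 9)/7) = 2.
  m_4 = 7*2 - 9 = 5, d_4 = (116 - 5^2)/7 = 91/7 = 13, a_4 = floor((10 + 5)/13) = 1.
  m_5 = 13*1 - 5 = 8, d_5 = (116 - 8^2)/13 = 52/13 = 4, a_5 = floor((10 + 8)/4) = 4.
  m_6 = 4*4 - 8 = 8, d_6 = (116 - 8^2)/4 = 52/4 = 13, a_6 = floor((10 + 8)/13) = 1.
  m_7 = 13*1 - 8 = 5, d_7 = (116 - 5^2)/13 = 91/13 = 7, a_7 = floor((10 + 5)/7) = 2.
  m_8 = 7*2 - 5 = 9, d_8 = (116 - 9^2)/7 = 35/7 = 5, a_8 = floor((10 + 9)/5) = 3.
  m_9 = 5*3 - 9 = 6, d_9 = (116 - 6^2)/5 = 80/5 = 16, a_9 = floor((10 + 6)/16) = 1.
  m_10 = 16*1 - 6 = 10, d_10 = (116 - 10^2)/16 = 16/16 = 1, a_10 = floor((10 + 10)/1) = 20.
  m_11 = 1*20 - 10 = 10, d_11 = (116 - 10^2)/1 = 16/1 = 16: (m_11, d_11) = (m_1, d_1) = (10, 16), so from here the quotients repeat a_1, ..., a_10; the period length is 10.
Hence the expansion of sqrt(116) is a_0 = 10 followed by the repeating block 1, 3, 2, 1, 4, 1, 2, 3, 1, 20 (period 10).

[10; (1, 3, 2, 1, 4, 1, 2, 3, 1, 20)]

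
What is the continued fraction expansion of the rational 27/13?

[2; 13]

Run the Euclidean algorithm on 27 and 13; the successive quotients are the partial quotients a_0, a_1, ... (each step inverts the fractional part left over by the previous one):
  27 = 2*13 + 1, so a_0 = 2.
  13 = 13*1 + 0, so a_1 = 13.
The remainder reaches 0 after 2 divisions, so the expansion has 2 partial quotients, read off in order.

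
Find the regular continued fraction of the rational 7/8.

[0; 1, 7]

Run the Euclidean algorithm on 7 and 8; the successive quotients are the partial quotients a_0, a_1, ... (each step inverts the fractional part left over by the previous one):
  7 = 0*8 + 7, so a_0 = 0.
  8 = 1*7 + 1, so a_1 = 1.
  7 = 7*1 + 0, so a_2 = 7.
The remainder reaches 0 after 3 divisions, so the expansion has 3 partial quotients, read off in order.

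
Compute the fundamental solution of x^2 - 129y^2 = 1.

(x, y) = (16855, 1484)

First expand sqrt(129) as a continued fraction. With x_i = (sqrt(129) + m_i)/d_i and (m_0, d_0) = (0, 1): a_0 = floor(sqrt(129)) = 11, since 11^2 = 121 <= 129 < 144 = 12^2.
Iterate m_{i+1} = d_i*a_i - m_i, d_{i+1} = (129 - m_{i+1}^2)/d_i, a_{i+1} = floor((a_0 + m_{i+1})/d_{i+1}):
  m_1 = 1*11 - 0 = 11, d_1 = (129 - 11^2)/1 = 8/1 = 8, a_1 = floor((11 + 11)/8) = 2.
  m_2 = 8*2 - 11 = 5, d_2 = (129 - 5^2)/8 = 104/8 = 13, a_2 = floor((11 + 5)/13) = 1.
  m_3 = 13*1 - 5 = 8, d_3 = (129 - 8^2)/13 = 65/13 = 5, a_3 = floor((11 + 8)/5) = 3.
  m_4 = 5*3 - 8 = 7, d_4 = (129 - 7^2)/5 = 80/5 = 16, a_4 = floor((11 + 7)/16) = 1.
  m_5 = 16*1 - 7 = 9, d_5 = (129 - 9^2)/16 = 48/16 = 3, a_5 = floor((11 + 9)/3) = 6.
  m_6 = 3*6 - 9 = 9, d_6 = (129 - 9^2)/3 = 48/3 = 16, a_6 = floor((11 + 9)/16) = 1.
  m_7 = 16*1 - 9 = 7, d_7 = (129 - 7^2)/16 = 80/16 = 5, a_7 = floor((11 + 7)/5) = 3.
  m_8 = 5*3 - 7 = 8, d_8 = (129 - 8^2)/5 = 65/5 = 13, a_8 = floor((11 + 8)/13) = 1.
  m_9 = 13*1 - 8 = 5, d_9 = (129 - 5^2)/13 = 104/13 = 8, a_9 = floor((11 + 5)/8) = 2.
  m_10 = 8*2 - 5 = 11, d_10 = (129 - 11^2)/8 = 8/8 = 1, a_10 = floor((11 + 11)/1) = 22.
  m_11 = 1*22 - 11 = 11, d_11 = (129 - 11^2)/1 = 8/1 = 8: (m_11, d_11) = (m_1, d_1) = (11, 8), so from here the quotients repeat a_1, ..., a_10; the period length is 10.
So sqrt(129) = [11; (2, 1, 3, 1, 6, 1, 3, 1, 2, 22)] with period length k = 10.
k is even, so the fundamental solution of x^2 - 129y^2 = 1 is (p_{k-1}, q_{k-1}) = (p_9, q_9); compute convergents through index 9.
Convergents (p_i = a_i*p_{i-1} + p_{i-2}, q_i = a_i*q_{i-1} + q_{i-2} with p_{-2}=0, p_{-1}=1, q_{-2}=1, q_{-1}=0):
  i=0: a_0=11, p_0 = 11*1 + 0 = 11, q_0 = 11*0 + 1 = 1.
  i=1: a_1=2, p_1 = 2*11 + 1 = 23, q_1 = 2*1 + 0 = 2.
  i=2: a_2=1, p_2 = 1*23 + 11 = 34, q_2 = 1*2 + 1 = 3.
  i=3: a_3=3, p_3 = 3*34 + 23 = 125, q_3 = 3*3 + 2 = 11.
  i=4: a_4=1, p_4 = 1*125 + 34 = 159, q_4 = 1*11 + 3 = 14.
  i=5: a_5=6, p_5 = 6*159 + 125 = 1079, q_5 = 6*14 + 11 = 95.
  i=6: a_6=1, p_6 = 1*1079 + 159 = 1238, q_6 = 1*95 + 14 = 109.
  i=7: a_7=3, p_7 = 3*1238 + 1079 = 4793, q_7 = 3*109 + 95 = 422.
  i=8: a_8=1, p_8 = 1*4793 + 1238 = 6031, q_8 = 1*422 + 109 = 531.
  i=9: a_9=2, p_9 = 2*6031 + 4793 = 16855, q_9 = 2*531 + 422 = 1484.
Check: 16855^2 - 129*1484^2 = 284091025 - 284091024 = 1, so (x, y) = (16855, 1484) solves the equation, and by the theorem it is the least positive solution.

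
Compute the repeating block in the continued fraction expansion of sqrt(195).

[13; (1, 26)]

Write x_i = (sqrt(195) + m_i)/d_i with (m_0, d_0) = (0, 1). a_0 = floor(sqrt(195)) = 13, since 13^2 = 169 <= 195 < 196 = 14^2.
Iterate m_{i+1} = d_i*a_i - m_i, d_{i+1} = (195 - m_{i+1}^2)/d_i, a_{i+1} = floor((a_0 + m_{i+1})/d_{i+1}):
  m_1 = 1*13 - 0 = 13, d_1 = (195 - 13^2)/1 = 26/1 = 26, a_1 = floor((13 + 13)/26) = 1.
  m_2 = 26*1 - 13 = 13, d_2 = (195 - 13^2)/26 = 26/26 = 1, a_2 = floor((13 + 13)/1) = 26.
  m_3 = 1*26 - 13 = 13, d_3 = (195 - 13^2)/1 = 26/1 = 26: (m_3, d_3) = (m_1, d_1) = (13, 26), so from here the quotients repeat a_1, a_2; the period length is 2.
Hence the expansion of sqrt(195) is a_0 = 13 followed by the repeating block 1, 26 (period 2).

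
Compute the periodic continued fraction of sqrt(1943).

Write x_i = (sqrt(1943) + m_i)/d_i with (m_0, d_0) = (0, 1). a_0 = floor(sqrt(1943)) = 44, since 44^2 = 1936 <= 1943 < 2025 = 45^2.
Iterate m_{i+1} = d_i*a_i - m_i, d_{i+1} = (1943 - m_{i+1}^2)/d_i, a_{i+1} = floor((a_0 + m_{i+1})/d_{i+1}):
  m_1 = 1*44 - 0 = 44, d_1 = (1943 - 44^2)/1 = 7/1 = 7, a_1 = floor((44 + 44)/7) = 12.
  m_2 = 7*12 - 44 = 40, d_2 = (1943 - 40^2)/7 = 343/7 = 49, a_2 = floor((44 + 40)/49) = 1.
  m_3 = 49*1 - 40 = 9, d_3 = (1943 - 9^2)/49 = 1862/49 = 38, a_3 = floor((44 + 9)/38) = 1.
  m_4 = 38*1 - 9 = 29, d_4 = (1943 - 29^2)/38 = 1102/38 = 29, a_4 = floor((44 + 29)/29) = 2.
  m_5 = 29*2 - 29 = 29, d_5 = (1943 - 29^2)/29 = 1102/29 = 38, a_5 = floor((44 + 29)/38) = 1.
  m_6 = 38*1 - 29 = 9, d_6 = (1943 - 9^2)/38 = 1862/38 = 49, a_6 = floor((44 + 9)/49) = 1.
  m_7 = 49*1 - 9 = 40, d_7 = (1943 - 40^2)/49 = 343/49 = 7, a_7 = floor((44 + 40)/7) = 12.
  m_8 = 7*12 - 40 = 44, d_8 = (1943 - 44^2)/7 = 7/7 = 1, a_8 = floor((44 + 44)/1) = 88.
  m_9 = 1*88 - 44 = 44, d_9 = (1943 - 44^2)/1 = 7/1 = 7: (m_9, d_9) = (m_1, d_1) = (44, 7), so from here the quotients repeat a_1, ..., a_8; the period length is 8.
Hence the expansion of sqrt(1943) is a_0 = 44 followed by the repeating block 12, 1, 1, 2, 1, 1, 12, 88 (period 8).

[44; (12, 1, 1, 2, 1, 1, 12, 88)]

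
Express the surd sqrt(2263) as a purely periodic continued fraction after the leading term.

[47; (1, 1, 3, 47, 3, 1, 1, 94)]

Write x_i = (sqrt(2263) + m_i)/d_i with (m_0, d_0) = (0, 1). a_0 = floor(sqrt(2263)) = 47, since 47^2 = 2209 <= 2263 < 2304 = 48^2.
Iterate m_{i+1} = d_i*a_i - m_i, d_{i+1} = (2263 - m_{i+1}^2)/d_i, a_{i+1} = floor((a_0 + m_{i+1})/d_{i+1}):
  m_1 = 1*47 - 0 = 47, d_1 = (2263 - 47^2)/1 = 54/1 = 54, a_1 = floor((47 + 47)/54) = 1.
  m_2 = 54*1 - 47 = 7, d_2 = (2263 - 7^2)/54 = 2214/54 = 41, a_2 = floor((47 + 7)/41) = 1.
  m_3 = 41*1 - 7 = 34, d_3 = (2263 - 34^2)/41 = 1107/41 = 27, a_3 = floor((47 + 34)/27) = 3.
  m_4 = 27*3 - 34 = 47, d_4 = (2263 - 47^2)/27 = 54/27 = 2, a_4 = floor((47 + 47)/2) = 47.
  m_5 = 2*47 - 47 = 47, d_5 = (2263 - 47^2)/2 = 54/2 = 27, a_5 = floor((47 + 47)/27) = 3.
  m_6 = 27*3 - 47 = 34, d_6 = (2263 - 34^2)/27 = 1107/27 = 41, a_6 = floor((47 + 34)/41) = 1.
  m_7 = 41*1 - 34 = 7, d_7 = (2263 - 7^2)/41 = 2214/41 = 54, a_7 = floor((47 + 7)/54) = 1.
  m_8 = 54*1 - 7 = 47, d_8 = (2263 - 47^2)/54 = 54/54 = 1, a_8 = floor((47 + 47)/1) = 94.
  m_9 = 1*94 - 47 = 47, d_9 = (2263 - 47^2)/1 = 54/1 = 54: (m_9, d_9) = (m_1, d_1) = (47, 54), so from here the quotients repeat a_1, ..., a_8; the period length is 8.
Hence the expansion of sqrt(2263) is a_0 = 47 followed by the repeating block 1, 1, 3, 47, 3, 1, 1, 94 (period 8).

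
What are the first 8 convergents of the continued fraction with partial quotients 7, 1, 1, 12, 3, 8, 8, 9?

7/1, 8/1, 15/2, 188/25, 579/77, 4820/641, 39139/5205, 357071/47486

Using the convergent recurrence p_i = a_i*p_{i-1} + p_{i-2}, q_i = a_i*q_{i-1} + q_{i-2} with p_{-2}=0, p_{-1}=1, q_{-2}=1, q_{-1}=0:
  i=0: a_0=7, p_0 = 7*1 + 0 = 7, q_0 = 7*0 + 1 = 1.
  i=1: a_1=1, p_1 = 1*7 + 1 = 8, q_1 = 1*1 + 0 = 1.
  i=2: a_2=1, p_2 = 1*8 + 7 = 15, q_2 = 1*1 + 1 = 2.
  i=3: a_3=12, p_3 = 12*15 + 8 = 188, q_3 = 12*2 + 1 = 25.
  i=4: a_4=3, p_4 = 3*188 + 15 = 579, q_4 = 3*25 + 2 = 77.
  i=5: a_5=8, p_5 = 8*579 + 188 = 4820, q_5 = 8*77 + 25 = 641.
  i=6: a_6=8, p_6 = 8*4820 + 579 = 39139, q_6 = 8*641 + 77 = 5205.
  i=7: a_7=9, p_7 = 9*39139 + 4820 = 357071, q_7 = 9*5205 + 641 = 47486.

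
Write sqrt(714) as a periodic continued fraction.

Write x_i = (sqrt(714) + m_i)/d_i with (m_0, d_0) = (0, 1). a_0 = floor(sqrt(714)) = 26, since 26^2 = 676 <= 714 < 729 = 27^2.
Iterate m_{i+1} = d_i*a_i - m_i, d_{i+1} = (714 - m_{i+1}^2)/d_i, a_{i+1} = floor((a_0 + m_{i+1})/d_{i+1}):
  m_1 = 1*26 - 0 = 26, d_1 = (714 - 26^2)/1 = 38/1 = 38, a_1 = floor((26 + 26)/38) = 1.
  m_2 = 38*1 - 26 = 12, d_2 = (714 - 12^2)/38 = 570/38 = 15, a_2 = floor((26 + 12)/15) = 2.
  m_3 = 15*2 - 12 = 18, d_3 = (714 - 18^2)/15 = 390/15 = 26, a_3 = floor((26 + 18)/26) = 1.
  m_4 = 26*1 - 18 = 8, d_4 = (714 - 8^2)/26 = 650/26 = 25, a_4 = floor((26 + 8)/25) = 1.
  m_5 = 25*1 - 8 = 17, d_5 = (714 - 17^2)/25 = 425/25 = 17, a_5 = floor((26 + 17)/17) = 2.
  m_6 = 17*2 - 17 = 17, d_6 = (714 - 17^2)/17 = 425/17 = 25, a_6 = floor((26 + 17)/25) = 1.
  m_7 = 25*1 - 17 = 8, d_7 = (714 - 8^2)/25 = 650/25 = 26, a_7 = floor((26 + 8)/26) = 1.
  m_8 = 26*1 - 8 = 18, d_8 = (714 - 18^2)/26 = 390/26 = 15, a_8 = floor((26 + 18)/15) = 2.
  m_9 = 15*2 - 18 = 12, d_9 = (714 - 12^2)/15 = 570/15 = 38, a_9 = floor((26 + 12)/38) = 1.
  m_10 = 38*1 - 12 = 26, d_10 = (714 - 26^2)/38 = 38/38 = 1, a_10 = floor((26 + 26)/1) = 52.
  m_11 = 1*52 - 26 = 26, d_11 = (714 - 26^2)/1 = 38/1 = 38: (m_11, d_11) = (m_1, d_1) = (26, 38), so from here the quotients repeat a_1, ..., a_10; the period length is 10.
Hence the expansion of sqrt(714) is a_0 = 26 followed by the repeating block 1, 2, 1, 1, 2, 1, 1, 2, 1, 52 (period 10).

[26; (1, 2, 1, 1, 2, 1, 1, 2, 1, 52)]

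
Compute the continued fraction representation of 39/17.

[2; 3, 2, 2]

Run the Euclidean algorithm on 39 and 17; the successive quotients are the partial quotients a_0, a_1, ... (each step inverts the fractional part left over by the previous one):
  39 = 2*17 + 5, so a_0 = 2.
  17 = 3*5 + 2, so a_1 = 3.
  5 = 2*2 + 1, so a_2 = 2.
  2 = 2*1 + 0, so a_3 = 2.
The remainder reaches 0 after 4 divisions, so the expansion has 4 partial quotients, read off in order.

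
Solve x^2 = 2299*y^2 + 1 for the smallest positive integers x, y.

First expand sqrt(2299) as a continued fraction. With x_i = (sqrt(2299) + m_i)/d_i and (m_0, d_0) = (0, 1): a_0 = floor(sqrt(2299)) = 47, since 47^2 = 2209 <= 2299 < 2304 = 48^2.
Iterate m_{i+1} = d_i*a_i - m_i, d_{i+1} = (2299 - m_{i+1}^2)/d_i, a_{i+1} = floor((a_0 + m_{i+1})/d_{i+1}):
  m_1 = 1*47 - 0 = 47, d_1 = (2299 - 47^2)/1 = 90/1 = 90, a_1 = floor((47 + 47)/90) = 1.
  m_2 = 90*1 - 47 = 43, d_2 = (2299 - 43^2)/90 = 450/90 = 5, a_2 = floor((47 + 43)/5) = 18.
  m_3 = 5*18 - 43 = 47, d_3 = (2299 - 47^2)/5 = 90/5 = 18, a_3 = floor((47 + 47)/18) = 5.
  m_4 = 18*5 - 47 = 43, d_4 = (2299 - 43^2)/18 = 450/18 = 25, a_4 = floor((47 + 43)/25) = 3.
  m_5 = 25*3 - 43 = 32, d_5 = (2299 - 32^2)/25 = 1275/25 = 51, a_5 = floor((47 + 32)/51) = 1.
  m_6 = 51*1 - 32 = 19, d_6 = (2299 - 19^2)/51 = 1938/51 = 38, a_6 = floor((47 + 19)/38) = 1.
  m_7 = 38*1 - 19 = 19, d_7 = (2299 - 19^2)/38 = 1938/38 = 51, a_7 = floor((47 + 19)/51) = 1.
  m_8 = 51*1 - 19 = 32, d_8 = (2299 - 32^2)/51 = 1275/51 = 25, a_8 = floor((47 + 32)/25) = 3.
  m_9 = 25*3 - 32 = 43, d_9 = (2299 - 43^2)/25 = 450/25 = 18, a_9 = floor((47 + 43)/18) = 5.
  m_10 = 18*5 - 43 = 47, d_10 = (2299 - 47^2)/18 = 90/18 = 5, a_10 = floor((47 + 47)/5) = 18.
  m_11 = 5*18 - 47 = 43, d_11 = (2299 - 43^2)/5 = 450/5 = 90, a_11 = floor((47 + 43)/90) = 1.
  m_12 = 90*1 - 43 = 47, d_12 = (2299 - 47^2)/90 = 90/90 = 1, a_12 = floor((47 + 47)/1) = 94.
  m_13 = 1*94 - 47 = 47, d_13 = (2299 - 47^2)/1 = 90/1 = 90: (m_13, d_13) = (m_1, d_1) = (47, 90), so from here the quotients repeat a_1, ..., a_12; the period length is 12.
So sqrt(2299) = [47; (1, 18, 5, 3, 1, 1, 1, 3, 5, 18, 1, 94)] with period length k = 12.
k is even, so the fundamental solution of x^2 - 2299y^2 = 1 is (p_{k-1}, q_{k-1}) = (p_11, q_11); compute convergents through index 11.
Convergents (p_i = a_i*p_{i-1} + p_{i-2}, q_i = a_i*q_{i-1} + q_{i-2} with p_{-2}=0, p_{-1}=1, q_{-2}=1, q_{-1}=0):
  i=0: a_0=47, p_0 = 47*1 + 0 = 47, q_0 = 47*0 + 1 = 1.
  i=1: a_1=1, p_1 = 1*47 + 1 = 48, q_1 = 1*1 + 0 = 1.
  i=2: a_2=18, p_2 = 18*48 + 47 = 911, q_2 = 18*1 + 1 = 19.
  i=3: a_3=5, p_3 = 5*911 + 48 = 4603, q_3 = 5*19 + 1 = 96.
  i=4: a_4=3, p_4 = 3*4603 + 911 = 14720, q_4 = 3*96 + 19 = 307.
  i=5: a_5=1, p_5 = 1*14720 + 4603 = 19323, q_5 = 1*307 + 96 = 403.
  i=6: a_6=1, p_6 = 1*19323 + 14720 = 34043, q_6 = 1*403 + 307 = 710.
  i=7: a_7=1, p_7 = 1*34043 + 19323 = 53366, q_7 = 1*710 + 403 = 1113.
  i=8: a_8=3, p_8 = 3*53366 + 34043 = 194141, q_8 = 3*1113 + 710 = 4049.
  i=9: a_9=5, p_9 = 5*194141 + 53366 = 1024071, q_9 = 5*4049 + 1113 = 21358.
  i=10: a_10=18, p_10 = 18*1024071 + 194141 = 18627419, q_10 = 18*21358 + 4049 = 388493.
  i=11: a_11=1, p_11 = 1*18627419 + 1024071 = 19651490, q_11 = 1*388493 + 21358 = 409851.
Check: 19651490^2 - 2299*409851^2 = 386181059220100 - 386181059220099 = 1, so (x, y) = (19651490, 409851) solves the equation, and by the theorem it is the least positive solution.

(x, y) = (19651490, 409851)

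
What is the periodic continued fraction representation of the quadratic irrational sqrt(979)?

[31; (3, 2, 5, 1, 4, 1, 5, 2, 3, 62)]

Write x_i = (sqrt(979) + m_i)/d_i with (m_0, d_0) = (0, 1). a_0 = floor(sqrt(979)) = 31, since 31^2 = 961 <= 979 < 1024 = 32^2.
Iterate m_{i+1} = d_i*a_i - m_i, d_{i+1} = (979 - m_{i+1}^2)/d_i, a_{i+1} = floor((a_0 + m_{i+1})/d_{i+1}):
  m_1 = 1*31 - 0 = 31, d_1 = (979 - 31^2)/1 = 18/1 = 18, a_1 = floor((31 + 31)/18) = 3.
  m_2 = 18*3 - 31 = 23, d_2 = (979 - 23^2)/18 = 450/18 = 25, a_2 = floor((31 + 23)/25) = 2.
  m_3 = 25*2 - 23 = 27, d_3 = (979 - 27^2)/25 = 250/25 = 10, a_3 = floor((31 + 27)/10) = 5.
  m_4 = 10*5 - 27 = 23, d_4 = (979 - 23^2)/10 = 450/10 = 45, a_4 = floor((31 + 23)/45) = 1.
  m_5 = 45*1 - 23 = 22, d_5 = (979 - 22^2)/45 = 495/45 = 11, a_5 = floor((31 + 22)/11) = 4.
  m_6 = 11*4 - 22 = 22, d_6 = (979 - 22^2)/11 = 495/11 = 45, a_6 = floor((31 + 22)/45) = 1.
  m_7 = 45*1 - 22 = 23, d_7 = (979 - 23^2)/45 = 450/45 = 10, a_7 = floor((31 + 23)/10) = 5.
  m_8 = 10*5 - 23 = 27, d_8 = (979 - 27^2)/10 = 250/10 = 25, a_8 = floor((31 + 27)/25) = 2.
  m_9 = 25*2 - 27 = 23, d_9 = (979 - 23^2)/25 = 450/25 = 18, a_9 = floor((31 + 23)/18) = 3.
  m_10 = 18*3 - 23 = 31, d_10 = (979 - 31^2)/18 = 18/18 = 1, a_10 = floor((31 + 31)/1) = 62.
  m_11 = 1*62 - 31 = 31, d_11 = (979 - 31^2)/1 = 18/1 = 18: (m_11, d_11) = (m_1, d_1) = (31, 18), so from here the quotients repeat a_1, ..., a_10; the period length is 10.
Hence the expansion of sqrt(979) is a_0 = 31 followed by the repeating block 3, 2, 5, 1, 4, 1, 5, 2, 3, 62 (period 10).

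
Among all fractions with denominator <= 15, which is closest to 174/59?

Expand x = 174/59 as a continued fraction with the Euclidean algorithm:
  174 = 2*59 + 56, so a_0 = 2.
  59 = 1*56 + 3, so a_1 = 1.
  56 = 18*3 + 2, so a_2 = 18.
  3 = 1*2 + 1, so a_3 = 1.
  2 = 2*1 + 0, so a_4 = 2.
so x = [2; 1, 18, 1, 2].
Convergents (p_i = a_i*p_{i-1} + p_{i-2}, q_i = a_i*q_{i-1} + q_{i-2} with p_{-2}=0, p_{-1}=1, q_{-2}=1, q_{-1}=0), until the denominator exceeds 15:
  i=0: a_0=2, p_0 = 2*1 + 0 = 2, q_0 = 2*0 + 1 = 1.
  i=1: a_1=1, p_1 = 1*2 + 1 = 3, q_1 = 1*1 + 0 = 1.
  i=2: a_2=18, p_2 = 18*3 + 2 = 56, q_2 = 18*1 + 1 = 19.
q_2 = 19 > 15, so the last convergent with denominator <= 15 is p_1/q_1 = 3/1.
The closest fraction with denominator <= 15 is either p_1/q_1 or the intermediate fraction (k*p_1 + p_0)/(k*q_1 + q_0) with the largest k >= 1 whose denominator stays <= 15; these approach x as k grows, and every other convergent or intermediate fraction in range is farther away.
Largest k: floor((15 - q_0)/q_1) = floor((15 - 1)/1) = 14.
That gives (14*3 + 2)/(14*1 + 1) = 44/15.
Compare the errors: |x - 3/1| = |174*1 - 3*59|/(59*1) = 3/59, and |x - 44/15| = |174*15 - 44*59|/(59*15) = 14/885.
Cross-multiplying, 14*59 = 826 < 2655 = 3*885, so 14/885 is smaller: the intermediate fraction 44/15 is closer to x than 3/1.

44/15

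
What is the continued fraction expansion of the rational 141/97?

[1; 2, 4, 1, 8]

Run the Euclidean algorithm on 141 and 97; the successive quotients are the partial quotients a_0, a_1, ... (each step inverts the fractional part left over by the previous one):
  141 = 1*97 + 44, so a_0 = 1.
  97 = 2*44 + 9, so a_1 = 2.
  44 = 4*9 + 8, so a_2 = 4.
  9 = 1*8 + 1, so a_3 = 1.
  8 = 8*1 + 0, so a_4 = 8.
The remainder reaches 0 after 5 divisions, so the expansion has 5 partial quotients, read off in order.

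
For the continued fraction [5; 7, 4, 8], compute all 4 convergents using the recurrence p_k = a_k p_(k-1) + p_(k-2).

Using the convergent recurrence p_i = a_i*p_{i-1} + p_{i-2}, q_i = a_i*q_{i-1} + q_{i-2} with p_{-2}=0, p_{-1}=1, q_{-2}=1, q_{-1}=0:
  i=0: a_0=5, p_0 = 5*1 + 0 = 5, q_0 = 5*0 + 1 = 1.
  i=1: a_1=7, p_1 = 7*5 + 1 = 36, q_1 = 7*1 + 0 = 7.
  i=2: a_2=4, p_2 = 4*36 + 5 = 149, q_2 = 4*7 + 1 = 29.
  i=3: a_3=8, p_3 = 8*149 + 36 = 1228, q_3 = 8*29 + 7 = 239.

5/1, 36/7, 149/29, 1228/239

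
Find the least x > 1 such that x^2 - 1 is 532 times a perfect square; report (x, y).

(x, y) = (2588599, 112230)

First expand sqrt(532) as a continued fraction. With x_i = (sqrt(532) + m_i)/d_i and (m_0, d_0) = (0, 1): a_0 = floor(sqrt(532)) = 23, since 23^2 = 529 <= 532 < 576 = 24^2.
Iterate m_{i+1} = d_i*a_i - m_i, d_{i+1} = (532 - m_{i+1}^2)/d_i, a_{i+1} = floor((a_0 + m_{i+1})/d_{i+1}):
  m_1 = 1*23 - 0 = 23, d_1 = (532 - 23^2)/1 = 3/1 = 3, a_1 = floor((23 + 23)/3) = 15.
  m_2 = 3*15 - 23 = 22, d_2 = (532 - 22^2)/3 = 48/3 = 16, a_2 = floor((23 + 22)/16) = 2.
  m_3 = 16*2 - 22 = 10, d_3 = (532 - 10^2)/16 = 432/16 = 27, a_3 = floor((23 + 10)/27) = 1.
  m_4 = 27*1 - 10 = 17, d_4 = (532 - 17^2)/27 = 243/27 = 9, a_4 = floor((23 + 17)/9) = 4.
  m_5 = 9*4 - 17 = 19, d_5 = (532 - 19^2)/9 = 171/9 = 19, a_5 = floor((23 + 19)/19) = 2.
  m_6 = 19*2 - 19 = 19, d_6 = (532 - 19^2)/19 = 171/19 = 9, a_6 = floor((23 + 19)/9) = 4.
  m_7 = 9*4 - 19 = 17, d_7 = (532 - 17^2)/9 = 243/9 = 27, a_7 = floor((23 + 17)/27) = 1.
  m_8 = 27*1 - 17 = 10, d_8 = (532 - 10^2)/27 = 432/27 = 16, a_8 = floor((23 + 10)/16) = 2.
  m_9 = 16*2 - 10 = 22, d_9 = (532 - 22^2)/16 = 48/16 = 3, a_9 = floor((23 + 22)/3) = 15.
  m_10 = 3*15 - 22 = 23, d_10 = (532 - 23^2)/3 = 3/3 = 1, a_10 = floor((23 + 23)/1) = 46.
  m_11 = 1*46 - 23 = 23, d_11 = (532 - 23^2)/1 = 3/1 = 3: (m_11, d_11) = (m_1, d_1) = (23, 3), so from here the quotients repeat a_1, ..., a_10; the period length is 10.
So sqrt(532) = [23; (15, 2, 1, 4, 2, 4, 1, 2, 15, 46)] with period length k = 10.
k is even, so the fundamental solution of x^2 - 532y^2 = 1 is (p_{k-1}, q_{k-1}) = (p_9, q_9); compute convergents through index 9.
Convergents (p_i = a_i*p_{i-1} + p_{i-2}, q_i = a_i*q_{i-1} + q_{i-2} with p_{-2}=0, p_{-1}=1, q_{-2}=1, q_{-1}=0):
  i=0: a_0=23, p_0 = 23*1 + 0 = 23, q_0 = 23*0 + 1 = 1.
  i=1: a_1=15, p_1 = 15*23 + 1 = 346, q_1 = 15*1 + 0 = 15.
  i=2: a_2=2, p_2 = 2*346 + 23 = 715, q_2 = 2*15 + 1 = 31.
  i=3: a_3=1, p_3 = 1*715 + 346 = 1061, q_3 = 1*31 + 15 = 46.
  i=4: a_4=4, p_4 = 4*1061 + 715 = 4959, q_4 = 4*46 + 31 = 215.
  i=5: a_5=2, p_5 = 2*4959 + 1061 = 10979, q_5 = 2*215 + 46 = 476.
  i=6: a_6=4, p_6 = 4*10979 + 4959 = 48875, q_6 = 4*476 + 215 = 2119.
  i=7: a_7=1, p_7 = 1*48875 + 10979 = 59854, q_7 = 1*2119 + 476 = 2595.
  i=8: a_8=2, p_8 = 2*59854 + 48875 = 168583, q_8 = 2*2595 + 2119 = 7309.
  i=9: a_9=15, p_9 = 15*168583 + 59854 = 2588599, q_9 = 15*7309 + 2595 = 112230.
Check: 2588599^2 - 532*112230^2 = 6700844782801 - 6700844782800 = 1, so (x, y) = (2588599, 112230) solves the equation, and by the theorem it is the least positive solution.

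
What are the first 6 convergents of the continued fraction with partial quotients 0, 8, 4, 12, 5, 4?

0/1, 1/8, 4/33, 49/404, 249/2053, 1045/8616

Using the convergent recurrence p_i = a_i*p_{i-1} + p_{i-2}, q_i = a_i*q_{i-1} + q_{i-2} with p_{-2}=0, p_{-1}=1, q_{-2}=1, q_{-1}=0:
  i=0: a_0=0, p_0 = 0*1 + 0 = 0, q_0 = 0*0 + 1 = 1.
  i=1: a_1=8, p_1 = 8*0 + 1 = 1, q_1 = 8*1 + 0 = 8.
  i=2: a_2=4, p_2 = 4*1 + 0 = 4, q_2 = 4*8 + 1 = 33.
  i=3: a_3=12, p_3 = 12*4 + 1 = 49, q_3 = 12*33 + 8 = 404.
  i=4: a_4=5, p_4 = 5*49 + 4 = 249, q_4 = 5*404 + 33 = 2053.
  i=5: a_5=4, p_5 = 4*249 + 49 = 1045, q_5 = 4*2053 + 404 = 8616.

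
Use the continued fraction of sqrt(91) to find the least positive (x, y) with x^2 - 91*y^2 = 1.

(x, y) = (1574, 165)

First expand sqrt(91) as a continued fraction. With x_i = (sqrt(91) + m_i)/d_i and (m_0, d_0) = (0, 1): a_0 = floor(sqrt(91)) = 9, since 9^2 = 81 <= 91 < 100 = 10^2.
Iterate m_{i+1} = d_i*a_i - m_i, d_{i+1} = (91 - m_{i+1}^2)/d_i, a_{i+1} = floor((a_0 + m_{i+1})/d_{i+1}):
  m_1 = 1*9 - 0 = 9, d_1 = (91 - 9^2)/1 = 10/1 = 10, a_1 = floor((9 + 9)/10) = 1.
  m_2 = 10*1 - 9 = 1, d_2 = (91 - 1^2)/10 = 90/10 = 9, a_2 = floor((9 + 1)/9) = 1.
  m_3 = 9*1 - 1 = 8, d_3 = (91 - 8^2)/9 = 27/9 = 3, a_3 = floor((9 + 8)/3) = 5.
  m_4 = 3*5 - 8 = 7, d_4 = (91 - 7^2)/3 = 42/3 = 14, a_4 = floor((9 + 7)/14) = 1.
  m_5 = 14*1 - 7 = 7, d_5 = (91 - 7^2)/14 = 42/14 = 3, a_5 = floor((9 + 7)/3) = 5.
  m_6 = 3*5 - 7 = 8, d_6 = (91 - 8^2)/3 = 27/3 = 9, a_6 = floor((9 + 8)/9) = 1.
  m_7 = 9*1 - 8 = 1, d_7 = (91 - 1^2)/9 = 90/9 = 10, a_7 = floor((9 + 1)/10) = 1.
  m_8 = 10*1 - 1 = 9, d_8 = (91 - 9^2)/10 = 10/10 = 1, a_8 = floor((9 + 9)/1) = 18.
  m_9 = 1*18 - 9 = 9, d_9 = (91 - 9^2)/1 = 10/1 = 10: (m_9, d_9) = (m_1, d_1) = (9, 10), so from here the quotients repeat a_1, ..., a_8; the period length is 8.
So sqrt(91) = [9; (1, 1, 5, 1, 5, 1, 1, 18)] with period length k = 8.
k is even, so the fundamental solution of x^2 - 91y^2 = 1 is (p_{k-1}, q_{k-1}) = (p_7, q_7); compute convergents through index 7.
Convergents (p_i = a_i*p_{i-1} + p_{i-2}, q_i = a_i*q_{i-1} + q_{i-2} with p_{-2}=0, p_{-1}=1, q_{-2}=1, q_{-1}=0):
  i=0: a_0=9, p_0 = 9*1 + 0 = 9, q_0 = 9*0 + 1 = 1.
  i=1: a_1=1, p_1 = 1*9 + 1 = 10, q_1 = 1*1 + 0 = 1.
  i=2: a_2=1, p_2 = 1*10 + 9 = 19, q_2 = 1*1 + 1 = 2.
  i=3: a_3=5, p_3 = 5*19 + 10 = 105, q_3 = 5*2 + 1 = 11.
  i=4: a_4=1, p_4 = 1*105 + 19 = 124, q_4 = 1*11 + 2 = 13.
  i=5: a_5=5, p_5 = 5*124 + 105 = 725, q_5 = 5*13 + 11 = 76.
  i=6: a_6=1, p_6 = 1*725 + 124 = 849, q_6 = 1*76 + 13 = 89.
  i=7: a_7=1, p_7 = 1*849 + 725 = 1574, q_7 = 1*89 + 76 = 165.
Check: 1574^2 - 91*165^2 = 2477476 - 2477475 = 1, so (x, y) = (1574, 165) solves the equation, and by the theorem it is the least positive solution.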